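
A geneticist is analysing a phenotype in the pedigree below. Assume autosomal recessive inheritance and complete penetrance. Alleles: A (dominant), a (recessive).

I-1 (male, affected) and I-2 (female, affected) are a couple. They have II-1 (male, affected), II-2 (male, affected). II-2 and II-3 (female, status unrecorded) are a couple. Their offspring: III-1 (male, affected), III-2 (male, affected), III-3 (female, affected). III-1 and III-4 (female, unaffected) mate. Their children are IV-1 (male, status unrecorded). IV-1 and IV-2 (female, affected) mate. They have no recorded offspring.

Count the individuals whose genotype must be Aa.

0

No individual's genotype is forced to Aa by the pedigree, so the count is 0.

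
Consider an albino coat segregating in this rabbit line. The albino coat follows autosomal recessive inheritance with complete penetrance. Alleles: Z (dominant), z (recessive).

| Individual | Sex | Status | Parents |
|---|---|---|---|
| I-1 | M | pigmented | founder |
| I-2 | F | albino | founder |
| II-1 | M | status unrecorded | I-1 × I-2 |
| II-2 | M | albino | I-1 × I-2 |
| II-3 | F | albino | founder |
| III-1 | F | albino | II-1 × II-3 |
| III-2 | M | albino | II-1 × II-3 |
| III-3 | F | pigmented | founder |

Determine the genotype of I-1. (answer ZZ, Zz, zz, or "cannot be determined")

From phenotype alone, I-1 is ZZ or Zz.
I-1 is pigmented so carries Z and passed z to II-2 (zz), so I-1 is Zz.

Zz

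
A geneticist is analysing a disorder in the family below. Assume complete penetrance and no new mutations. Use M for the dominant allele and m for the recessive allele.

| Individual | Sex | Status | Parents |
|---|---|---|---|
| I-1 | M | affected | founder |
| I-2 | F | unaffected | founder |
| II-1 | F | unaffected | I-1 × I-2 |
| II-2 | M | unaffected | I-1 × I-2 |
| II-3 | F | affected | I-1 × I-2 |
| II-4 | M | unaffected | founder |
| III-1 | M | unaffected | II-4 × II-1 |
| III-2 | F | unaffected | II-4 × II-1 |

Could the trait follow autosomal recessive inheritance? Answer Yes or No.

A consistent assignment under autosomal recessive exists: I-1 mm, I-2 Mm, II-1 Mm, II-2 Mm, II-3 mm, II-4 MM, III-1 MM, III-2 MM.
In this assignment every recorded phenotype matches its genotype and every non-founder's genotype is obtainable from its parents' genotypes, so the pedigree is consistent.

Yes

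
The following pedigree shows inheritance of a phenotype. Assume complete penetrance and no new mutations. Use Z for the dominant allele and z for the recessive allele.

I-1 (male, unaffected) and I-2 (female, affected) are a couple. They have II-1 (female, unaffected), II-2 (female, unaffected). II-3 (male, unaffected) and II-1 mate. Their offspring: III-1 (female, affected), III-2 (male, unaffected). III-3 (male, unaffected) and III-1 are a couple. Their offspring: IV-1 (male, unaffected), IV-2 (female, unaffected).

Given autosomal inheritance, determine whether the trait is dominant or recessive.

recessive

II-3 and II-1 are both unaffected yet have an affected child III-1. Under dominance, an affected child requires at least one affected parent, so the trait cannot be dominant.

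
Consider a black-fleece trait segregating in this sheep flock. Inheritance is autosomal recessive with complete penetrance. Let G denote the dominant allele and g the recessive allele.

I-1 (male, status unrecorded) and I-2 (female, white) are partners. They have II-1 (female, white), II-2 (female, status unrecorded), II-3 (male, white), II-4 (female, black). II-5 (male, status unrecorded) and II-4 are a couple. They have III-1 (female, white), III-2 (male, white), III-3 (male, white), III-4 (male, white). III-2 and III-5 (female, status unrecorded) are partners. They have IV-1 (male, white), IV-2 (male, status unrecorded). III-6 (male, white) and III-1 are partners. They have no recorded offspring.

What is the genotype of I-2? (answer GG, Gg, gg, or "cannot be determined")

From phenotype alone, I-2 is GG or Gg.
I-2 is white so carries G and passed g to II-4 (gg), so I-2 is Gg.

Gg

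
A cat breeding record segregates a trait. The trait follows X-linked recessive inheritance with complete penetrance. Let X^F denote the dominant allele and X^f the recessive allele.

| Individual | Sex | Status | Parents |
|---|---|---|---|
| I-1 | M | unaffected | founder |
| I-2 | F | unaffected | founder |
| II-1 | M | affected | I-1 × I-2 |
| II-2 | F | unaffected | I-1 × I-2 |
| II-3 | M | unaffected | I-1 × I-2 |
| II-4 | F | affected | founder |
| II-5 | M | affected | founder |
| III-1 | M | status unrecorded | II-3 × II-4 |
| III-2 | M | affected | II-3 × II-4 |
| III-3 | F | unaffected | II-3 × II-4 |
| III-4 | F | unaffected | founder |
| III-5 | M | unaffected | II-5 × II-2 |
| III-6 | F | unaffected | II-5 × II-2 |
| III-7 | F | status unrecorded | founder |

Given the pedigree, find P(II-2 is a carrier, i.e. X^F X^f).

1/5

I-1 is unaffected, so I-1 is X^F Y.
I-2 is unaffected so carries F and passed f to II-1 (X^f Y), so I-2 is X^F X^f.
Their cross gives offspring ratios 1/2 X^F X^F : 1/2 X^F X^f. Conditioning on II-2 being unaffected, P(X^F X^f) = 1/2 / 1 = 1/2 before taking II-2's own offspring into account.
II-5 is affected, so II-5 is X^f Y.
Now use II-2's offspring. Probability of each recorded status — unaffected son III-5: 1/2 if II-2 is X^F X^f, 1 if X^F X^F; unaffected daughter III-6: 1/2 if II-2 is X^F X^f, 1 if X^F X^F.
Bayes: P(X^F X^f) = 1/2·1/4 / (1/2·1/4 + 1/2·1) = 1/5.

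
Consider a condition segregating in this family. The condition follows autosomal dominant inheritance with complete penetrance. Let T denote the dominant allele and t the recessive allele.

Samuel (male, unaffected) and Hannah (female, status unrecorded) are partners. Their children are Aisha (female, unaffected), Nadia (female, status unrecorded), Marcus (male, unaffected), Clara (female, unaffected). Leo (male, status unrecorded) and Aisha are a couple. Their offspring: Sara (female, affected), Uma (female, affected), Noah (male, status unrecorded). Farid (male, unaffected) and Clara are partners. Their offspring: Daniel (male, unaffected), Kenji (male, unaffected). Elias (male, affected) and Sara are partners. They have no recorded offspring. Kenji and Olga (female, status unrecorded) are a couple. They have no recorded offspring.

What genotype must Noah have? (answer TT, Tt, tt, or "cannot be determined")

cannot be determined

Noah's phenotype is unrecorded, and no parent or child forces a single allele at both positions; consistent genotype assignments exist with Noah as Tt or tt.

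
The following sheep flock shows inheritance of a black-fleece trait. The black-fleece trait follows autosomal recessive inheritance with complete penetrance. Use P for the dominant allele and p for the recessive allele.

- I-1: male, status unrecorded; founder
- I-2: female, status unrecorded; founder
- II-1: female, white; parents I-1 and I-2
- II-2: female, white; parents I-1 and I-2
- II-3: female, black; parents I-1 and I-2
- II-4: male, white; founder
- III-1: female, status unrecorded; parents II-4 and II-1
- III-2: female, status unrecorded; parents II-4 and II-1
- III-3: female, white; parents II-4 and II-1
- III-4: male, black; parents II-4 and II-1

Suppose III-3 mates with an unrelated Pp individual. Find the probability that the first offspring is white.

5/6

II-4 is white so carries P and passed p to III-4 (pp), so II-4 is Pp.
II-1 is white so carries P and passed p to III-4 (pp), so II-1 is Pp.
III-3 is a white offspring of II-4 (Pp) × II-1 (Pp), whose cross gives 1/4 PP : 1/2 Pp : 1/4 pp; conditioning on being white, III-3 is PP with probability 1/3, Pp with probability 2/3.
Summing over parental genotype combinations, P(offspring is white) = 1/3·1 + 2/3·3/4 = 5/6.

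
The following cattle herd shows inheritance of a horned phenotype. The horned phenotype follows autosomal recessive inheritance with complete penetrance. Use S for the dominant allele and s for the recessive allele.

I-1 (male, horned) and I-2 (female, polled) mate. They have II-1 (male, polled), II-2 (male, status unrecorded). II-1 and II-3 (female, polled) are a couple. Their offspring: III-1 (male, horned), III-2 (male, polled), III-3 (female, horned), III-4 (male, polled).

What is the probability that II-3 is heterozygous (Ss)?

II-3 is polled so carries S and passed s to III-1 (ss), so II-3 is Ss, giving P(Ss) = 1.

1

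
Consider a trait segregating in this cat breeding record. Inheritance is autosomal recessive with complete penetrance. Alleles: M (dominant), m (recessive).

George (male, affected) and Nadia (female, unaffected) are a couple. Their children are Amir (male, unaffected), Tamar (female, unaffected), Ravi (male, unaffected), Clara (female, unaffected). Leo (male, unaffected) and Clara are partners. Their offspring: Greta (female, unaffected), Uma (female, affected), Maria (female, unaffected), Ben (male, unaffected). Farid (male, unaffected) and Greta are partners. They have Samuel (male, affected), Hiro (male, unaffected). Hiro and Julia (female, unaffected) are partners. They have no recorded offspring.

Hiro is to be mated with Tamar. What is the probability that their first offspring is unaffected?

Farid is unaffected so carries M and passed m to Samuel (mm), so Farid is Mm.
Greta is unaffected so carries M and passed m to Samuel (mm), so Greta is Mm.
Hiro is an unaffected offspring of Farid (Mm) × Greta (Mm), whose cross gives 1/4 MM : 1/2 Mm : 1/4 mm; conditioning on being unaffected, Hiro is MM with probability 1/3, Mm with probability 2/3.
Tamar is unaffected so carries M and received m from George (mm), so Tamar is Mm.
Summing over parental genotype combinations, P(offspring is unaffected) = 1/3·1 + 2/3·3/4 = 5/6.

5/6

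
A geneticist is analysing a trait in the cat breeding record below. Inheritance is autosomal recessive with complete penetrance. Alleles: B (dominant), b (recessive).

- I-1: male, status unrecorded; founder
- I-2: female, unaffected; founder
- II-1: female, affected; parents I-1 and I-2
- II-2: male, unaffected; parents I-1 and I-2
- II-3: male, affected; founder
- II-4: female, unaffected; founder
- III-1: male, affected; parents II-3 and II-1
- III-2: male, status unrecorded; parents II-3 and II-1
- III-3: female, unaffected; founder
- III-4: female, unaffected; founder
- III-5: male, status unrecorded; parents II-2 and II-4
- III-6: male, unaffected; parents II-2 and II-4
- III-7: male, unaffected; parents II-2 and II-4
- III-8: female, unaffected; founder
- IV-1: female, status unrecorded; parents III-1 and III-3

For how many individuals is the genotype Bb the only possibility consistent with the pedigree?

Obligate heterozygotes: I-2 is unaffected so carries B and passed b to II-1 (bb), so I-2 is Bb.
Every other individual is either homozygous by phenotype or has at least one consistent homozygous assignment, so the count is 1.

1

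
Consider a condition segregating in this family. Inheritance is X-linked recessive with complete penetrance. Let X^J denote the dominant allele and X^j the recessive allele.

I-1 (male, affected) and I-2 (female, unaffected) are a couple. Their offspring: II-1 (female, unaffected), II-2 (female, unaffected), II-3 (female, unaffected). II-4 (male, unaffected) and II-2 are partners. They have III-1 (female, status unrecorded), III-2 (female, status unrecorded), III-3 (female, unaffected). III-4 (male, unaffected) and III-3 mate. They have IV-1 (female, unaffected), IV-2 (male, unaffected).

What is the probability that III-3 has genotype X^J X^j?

II-4 is unaffected, so II-4 is X^J Y.
II-2 is unaffected so carries J and received j from I-1 (X^j Y), so II-2 is X^J X^j.
Their cross gives offspring ratios 1/2 X^J X^J : 1/2 X^J X^j. Conditioning on III-3 being unaffected, P(X^J X^j) = 1/2 / 1 = 1/2 before taking III-3's own offspring into account.
III-4 is unaffected, so III-4 is X^J Y.
Now use III-3's offspring. Probability of each recorded status — unaffected son IV-2: 1/2 if III-3 is X^J X^j, 1 if X^J X^J. (IV-1: equally likely either way, so uninformative.)
Bayes: P(X^J X^j) = 1/2·1/2 / (1/2·1/2 + 1/2·1) = 1/3.

1/3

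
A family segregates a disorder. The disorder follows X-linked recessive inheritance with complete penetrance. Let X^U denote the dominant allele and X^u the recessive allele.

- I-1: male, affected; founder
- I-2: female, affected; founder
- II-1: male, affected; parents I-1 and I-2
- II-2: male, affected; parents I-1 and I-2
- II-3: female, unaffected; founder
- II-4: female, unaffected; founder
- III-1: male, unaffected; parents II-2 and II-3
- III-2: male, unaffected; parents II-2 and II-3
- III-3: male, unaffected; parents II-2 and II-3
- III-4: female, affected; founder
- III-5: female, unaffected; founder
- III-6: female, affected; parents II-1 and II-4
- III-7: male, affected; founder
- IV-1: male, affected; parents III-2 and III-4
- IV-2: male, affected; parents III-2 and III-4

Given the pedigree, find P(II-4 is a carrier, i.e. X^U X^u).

II-4 is unaffected so carries U and passed u to III-6 (X^u X^u), so II-4 is X^U X^u, giving P(X^U X^u) = 1.

1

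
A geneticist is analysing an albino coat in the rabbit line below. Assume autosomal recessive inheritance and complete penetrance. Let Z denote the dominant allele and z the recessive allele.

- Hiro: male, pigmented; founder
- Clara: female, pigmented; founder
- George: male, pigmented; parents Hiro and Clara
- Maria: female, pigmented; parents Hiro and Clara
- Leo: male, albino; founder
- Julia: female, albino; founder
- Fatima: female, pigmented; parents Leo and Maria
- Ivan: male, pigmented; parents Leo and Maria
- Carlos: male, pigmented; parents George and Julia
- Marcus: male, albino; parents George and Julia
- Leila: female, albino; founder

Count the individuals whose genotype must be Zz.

Obligate heterozygotes: George is pigmented so carries Z and passed z to Marcus (zz), so George is Zz; Fatima is pigmented so carries Z and received z from Leo (zz), so Fatima is Zz; Ivan is pigmented so carries Z and received z from Leo (zz), so Ivan is Zz; Carlos is pigmented so carries Z and received z from Julia (zz), so Carlos is Zz.
Every other individual is either homozygous by phenotype or has at least one consistent homozygous assignment, so the count is 4.

4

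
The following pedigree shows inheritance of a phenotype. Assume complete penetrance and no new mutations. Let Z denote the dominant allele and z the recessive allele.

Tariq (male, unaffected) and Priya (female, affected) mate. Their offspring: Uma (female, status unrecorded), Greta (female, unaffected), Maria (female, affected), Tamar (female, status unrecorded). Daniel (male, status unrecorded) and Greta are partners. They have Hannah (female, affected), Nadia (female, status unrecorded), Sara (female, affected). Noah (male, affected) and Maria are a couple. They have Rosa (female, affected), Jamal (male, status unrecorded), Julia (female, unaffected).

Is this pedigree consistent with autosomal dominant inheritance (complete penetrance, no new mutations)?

A consistent assignment under autosomal dominant exists: Tariq zz, Priya Zz, Uma Zz, Greta zz, Maria Zz, Tamar Zz, Daniel ZZ, Noah Zz, Hannah Zz, Nadia Zz, Sara Zz, Rosa ZZ, Jamal ZZ, Julia zz.
In this assignment every recorded phenotype matches its genotype and every non-founder's genotype is obtainable from its parents' genotypes, so the pedigree is consistent.

Yes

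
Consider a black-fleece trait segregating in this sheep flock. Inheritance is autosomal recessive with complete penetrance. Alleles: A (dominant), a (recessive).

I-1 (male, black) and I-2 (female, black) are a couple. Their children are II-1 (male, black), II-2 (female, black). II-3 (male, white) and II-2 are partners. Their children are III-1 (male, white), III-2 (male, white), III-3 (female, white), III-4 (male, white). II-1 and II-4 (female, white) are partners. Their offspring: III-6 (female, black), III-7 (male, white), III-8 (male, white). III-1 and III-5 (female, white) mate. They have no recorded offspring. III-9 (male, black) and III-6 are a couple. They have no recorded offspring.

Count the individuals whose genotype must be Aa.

7

Obligate heterozygotes: II-4 is white so carries A and passed a to III-6 (aa), so II-4 is Aa; III-1 is white so carries A and received a from II-2 (aa), so III-1 is Aa; III-2 is white so carries A and received a from II-2 (aa), so III-2 is Aa; III-3 is white so carries A and received a from II-2 (aa), so III-3 is Aa; III-4 is white so carries A and received a from II-2 (aa), so III-4 is Aa; III-7 is white so carries A and received a from II-1 (aa), so III-7 is Aa; III-8 is white so carries A and received a from II-1 (aa), so III-8 is Aa.
Every other individual is either homozygous by phenotype or has at least one consistent homozygous assignment, so the count is 7.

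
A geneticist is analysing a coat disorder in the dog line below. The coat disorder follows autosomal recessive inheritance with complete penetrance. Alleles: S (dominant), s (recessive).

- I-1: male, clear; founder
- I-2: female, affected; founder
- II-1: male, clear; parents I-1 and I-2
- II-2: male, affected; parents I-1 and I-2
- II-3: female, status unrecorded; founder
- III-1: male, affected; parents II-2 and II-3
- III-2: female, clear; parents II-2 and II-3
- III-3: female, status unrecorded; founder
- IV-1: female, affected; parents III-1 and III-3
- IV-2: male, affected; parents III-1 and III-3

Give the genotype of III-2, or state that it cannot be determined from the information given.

Ss

From phenotype alone, III-2 is SS or Ss.
III-2 is clear so carries S and received s from II-2 (ss), so III-2 is Ss.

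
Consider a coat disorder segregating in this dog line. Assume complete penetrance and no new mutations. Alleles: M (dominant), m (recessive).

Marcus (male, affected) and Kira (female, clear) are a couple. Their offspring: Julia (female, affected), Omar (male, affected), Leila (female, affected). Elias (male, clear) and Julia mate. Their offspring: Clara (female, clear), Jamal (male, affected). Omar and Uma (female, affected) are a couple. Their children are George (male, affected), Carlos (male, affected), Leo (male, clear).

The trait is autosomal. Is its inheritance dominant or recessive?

Omar and Uma are both affected yet have a clear child Leo. Under a recessive model two affected parents are homozygous and every child would be affected, so the trait cannot be recessive.

dominant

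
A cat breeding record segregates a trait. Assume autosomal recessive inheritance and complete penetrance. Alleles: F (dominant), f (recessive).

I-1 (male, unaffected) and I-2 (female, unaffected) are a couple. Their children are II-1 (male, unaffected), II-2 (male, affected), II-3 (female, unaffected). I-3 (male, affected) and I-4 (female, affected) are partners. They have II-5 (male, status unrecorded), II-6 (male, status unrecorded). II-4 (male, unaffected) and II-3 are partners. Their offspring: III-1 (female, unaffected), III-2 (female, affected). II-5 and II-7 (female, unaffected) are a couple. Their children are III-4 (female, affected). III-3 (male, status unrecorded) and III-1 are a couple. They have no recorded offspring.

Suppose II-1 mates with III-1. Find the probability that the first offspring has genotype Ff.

I-1 is unaffected so carries F and passed f to II-2 (ff), so I-1 is Ff.
I-2 is unaffected so carries F and passed f to II-2 (ff), so I-2 is Ff.
II-1 is an unaffected offspring of I-1 (Ff) × I-2 (Ff), whose cross gives 1/4 FF : 1/2 Ff : 1/4 ff; conditioning on being unaffected, II-1 is FF with probability 1/3, Ff with probability 2/3.
II-4 is unaffected so carries F and passed f to III-2 (ff), so II-4 is Ff.
II-3 is unaffected so carries F and passed f to III-2 (ff), so II-3 is Ff.
III-1 is an unaffected offspring of II-4 (Ff) × II-3 (Ff), whose cross gives 1/4 FF : 1/2 Ff : 1/4 ff; conditioning on being unaffected, III-1 is FF with probability 1/3, Ff with probability 2/3.
Summing over parental genotype combinations, P(offspring has genotype Ff) = 2/9·1/2 + 2/9·1/2 + 4/9·1/2 = 4/9.

4/9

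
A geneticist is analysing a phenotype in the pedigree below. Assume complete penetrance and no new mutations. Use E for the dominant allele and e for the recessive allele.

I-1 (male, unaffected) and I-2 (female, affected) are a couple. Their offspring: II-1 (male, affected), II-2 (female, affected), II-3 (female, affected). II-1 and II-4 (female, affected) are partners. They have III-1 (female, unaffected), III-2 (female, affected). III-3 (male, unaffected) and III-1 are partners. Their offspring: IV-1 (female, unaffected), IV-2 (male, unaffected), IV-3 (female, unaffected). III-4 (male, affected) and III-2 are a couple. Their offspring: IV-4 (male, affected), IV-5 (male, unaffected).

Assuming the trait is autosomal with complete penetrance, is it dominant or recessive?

II-1 and II-4 are both affected yet have an unaffected child III-1. Under a recessive model two affected parents are homozygous and every child would be affected, so the trait cannot be recessive.

dominant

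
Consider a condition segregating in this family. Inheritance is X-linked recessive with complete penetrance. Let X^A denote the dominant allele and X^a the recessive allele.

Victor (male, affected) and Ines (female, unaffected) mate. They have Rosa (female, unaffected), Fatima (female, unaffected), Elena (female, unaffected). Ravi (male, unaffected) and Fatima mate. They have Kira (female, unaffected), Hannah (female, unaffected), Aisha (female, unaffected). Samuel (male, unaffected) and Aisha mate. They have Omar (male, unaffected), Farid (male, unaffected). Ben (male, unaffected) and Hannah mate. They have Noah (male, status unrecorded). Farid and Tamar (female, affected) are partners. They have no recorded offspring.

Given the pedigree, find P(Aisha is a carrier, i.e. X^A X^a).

Ravi is unaffected, so Ravi is X^A Y.
Fatima is unaffected so carries A and received a from Victor (X^a Y), so Fatima is X^A X^a.
Their cross gives offspring ratios 1/2 X^A X^A : 1/2 X^A X^a. Conditioning on Aisha being unaffected, P(X^A X^a) = 1/2 / 1 = 1/2 before taking Aisha's own offspring into account.
Samuel is unaffected, so Samuel is X^A Y.
Now use Aisha's offspring. Probability of each recorded status — unaffected son Omar: 1/2 if Aisha is X^A X^a, 1 if X^A X^A; unaffected son Farid: 1/2 if Aisha is X^A X^a, 1 if X^A X^A.
Bayes: P(X^A X^a) = 1/2·1/4 / (1/2·1/4 + 1/2·1) = 1/5.

1/5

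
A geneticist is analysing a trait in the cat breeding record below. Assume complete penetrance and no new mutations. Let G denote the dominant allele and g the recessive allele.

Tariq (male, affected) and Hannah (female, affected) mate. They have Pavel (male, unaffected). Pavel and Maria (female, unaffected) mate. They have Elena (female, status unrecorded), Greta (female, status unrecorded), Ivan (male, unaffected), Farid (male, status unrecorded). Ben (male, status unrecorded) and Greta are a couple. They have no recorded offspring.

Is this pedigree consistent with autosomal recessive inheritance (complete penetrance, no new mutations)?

Under autosomal recessive, Pavel (unaffected, male) cannot arise from Tariq (affected) × Hannah (affected).

No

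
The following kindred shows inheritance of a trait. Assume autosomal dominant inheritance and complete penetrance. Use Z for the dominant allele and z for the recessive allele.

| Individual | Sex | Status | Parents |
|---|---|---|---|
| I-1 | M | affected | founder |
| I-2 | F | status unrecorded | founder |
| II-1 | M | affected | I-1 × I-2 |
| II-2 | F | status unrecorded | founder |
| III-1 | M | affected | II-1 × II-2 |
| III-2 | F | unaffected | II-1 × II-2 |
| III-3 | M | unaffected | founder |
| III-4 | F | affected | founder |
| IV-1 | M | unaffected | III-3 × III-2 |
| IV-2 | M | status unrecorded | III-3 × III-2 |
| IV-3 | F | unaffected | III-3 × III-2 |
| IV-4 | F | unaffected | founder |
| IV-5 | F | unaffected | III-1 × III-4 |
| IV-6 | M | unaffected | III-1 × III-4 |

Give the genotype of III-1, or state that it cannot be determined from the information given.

Zz

From phenotype alone, III-1 is ZZ or Zz.
III-1 is affected so carries Z and passed z to IV-5 (zz), so III-1 is Zz.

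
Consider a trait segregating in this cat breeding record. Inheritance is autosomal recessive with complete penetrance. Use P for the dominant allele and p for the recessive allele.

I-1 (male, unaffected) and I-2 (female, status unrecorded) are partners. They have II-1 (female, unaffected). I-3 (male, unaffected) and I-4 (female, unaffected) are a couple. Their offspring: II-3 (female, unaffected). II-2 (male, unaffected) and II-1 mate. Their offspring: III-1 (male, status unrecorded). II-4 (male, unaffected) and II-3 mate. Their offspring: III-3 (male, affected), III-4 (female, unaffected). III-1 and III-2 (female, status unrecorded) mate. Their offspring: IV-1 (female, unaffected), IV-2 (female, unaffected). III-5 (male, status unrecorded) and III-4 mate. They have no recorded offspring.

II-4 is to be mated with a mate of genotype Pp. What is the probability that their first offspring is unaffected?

II-4 is unaffected so carries P and passed p to III-3 (pp), so II-4 is Pp.
The cross gives 1/4 PP : 1/2 Pp : 1/4 pp, so P(offspring is unaffected) = 3/4.

3/4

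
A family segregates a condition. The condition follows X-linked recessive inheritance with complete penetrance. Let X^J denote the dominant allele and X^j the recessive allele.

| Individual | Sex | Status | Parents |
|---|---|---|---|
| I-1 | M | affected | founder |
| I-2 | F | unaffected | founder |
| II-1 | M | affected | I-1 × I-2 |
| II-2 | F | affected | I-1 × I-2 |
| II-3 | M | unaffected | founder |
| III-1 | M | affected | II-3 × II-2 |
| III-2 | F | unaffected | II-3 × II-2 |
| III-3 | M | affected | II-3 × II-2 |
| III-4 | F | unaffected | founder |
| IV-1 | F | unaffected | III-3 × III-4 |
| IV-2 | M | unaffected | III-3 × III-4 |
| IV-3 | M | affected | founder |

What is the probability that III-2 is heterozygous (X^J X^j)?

1

III-2 is unaffected so carries J and received j from II-2 (X^j X^j), so III-2 is X^J X^j, giving P(X^J X^j) = 1.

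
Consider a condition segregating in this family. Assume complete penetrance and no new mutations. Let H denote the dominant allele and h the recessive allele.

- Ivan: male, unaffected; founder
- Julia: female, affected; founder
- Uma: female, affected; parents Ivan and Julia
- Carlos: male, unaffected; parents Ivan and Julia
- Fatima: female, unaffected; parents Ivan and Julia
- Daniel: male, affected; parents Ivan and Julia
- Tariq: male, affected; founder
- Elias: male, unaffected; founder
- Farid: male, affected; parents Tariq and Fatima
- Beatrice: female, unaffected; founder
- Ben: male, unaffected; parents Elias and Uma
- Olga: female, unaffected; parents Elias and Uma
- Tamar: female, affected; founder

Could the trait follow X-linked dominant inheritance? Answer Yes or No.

No

Under X-linked dominant, Farid (affected, male) cannot arise from Tariq (affected) × Fatima (unaffected).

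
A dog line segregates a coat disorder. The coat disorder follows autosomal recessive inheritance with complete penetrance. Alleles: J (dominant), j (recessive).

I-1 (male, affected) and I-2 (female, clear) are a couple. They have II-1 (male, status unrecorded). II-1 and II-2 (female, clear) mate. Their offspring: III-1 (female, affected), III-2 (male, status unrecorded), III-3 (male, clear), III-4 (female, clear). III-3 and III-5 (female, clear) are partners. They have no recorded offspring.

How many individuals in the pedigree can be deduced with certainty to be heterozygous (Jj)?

Obligate heterozygotes: II-2 is clear so carries J and passed j to III-1 (jj), so II-2 is Jj.
Every other individual is either homozygous by phenotype or has at least one consistent homozygous assignment, so the count is 1.

1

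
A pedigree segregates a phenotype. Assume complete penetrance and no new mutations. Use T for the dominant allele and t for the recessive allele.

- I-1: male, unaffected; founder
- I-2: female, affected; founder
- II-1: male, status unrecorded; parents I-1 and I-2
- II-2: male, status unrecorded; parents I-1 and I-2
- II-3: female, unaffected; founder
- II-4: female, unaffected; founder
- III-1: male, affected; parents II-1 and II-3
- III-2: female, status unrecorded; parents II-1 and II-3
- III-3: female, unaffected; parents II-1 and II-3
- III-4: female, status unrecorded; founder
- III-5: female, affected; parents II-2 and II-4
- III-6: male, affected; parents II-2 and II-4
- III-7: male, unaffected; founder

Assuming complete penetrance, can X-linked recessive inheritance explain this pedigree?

A consistent assignment under X-linked recessive exists: I-1 X^T Y, I-2 X^t X^t, II-1 X^t Y, II-2 X^t Y, II-3 X^T X^t, II-4 X^T X^t, III-1 X^t Y, III-2 X^T X^t, III-3 X^T X^t, III-4 X^T X^T, III-5 X^t X^t, III-6 X^t Y, III-7 X^T Y.
In this assignment every recorded phenotype matches its genotype and every non-founder's genotype is obtainable from its parents' genotypes, so the pedigree is consistent.

Yes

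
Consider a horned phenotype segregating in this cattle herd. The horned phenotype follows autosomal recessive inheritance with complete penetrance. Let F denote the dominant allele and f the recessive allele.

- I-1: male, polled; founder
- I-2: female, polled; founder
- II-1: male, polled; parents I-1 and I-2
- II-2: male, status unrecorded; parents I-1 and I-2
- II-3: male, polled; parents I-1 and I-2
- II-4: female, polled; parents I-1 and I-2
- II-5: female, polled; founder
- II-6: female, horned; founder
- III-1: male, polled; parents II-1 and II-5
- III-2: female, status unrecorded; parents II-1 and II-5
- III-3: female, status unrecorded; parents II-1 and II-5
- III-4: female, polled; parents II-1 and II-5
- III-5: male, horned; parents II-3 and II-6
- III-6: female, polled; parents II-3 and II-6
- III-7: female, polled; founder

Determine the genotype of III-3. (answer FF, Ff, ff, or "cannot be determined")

cannot be determined

III-3's phenotype is unrecorded, and no parent or child forces a single allele at both positions; consistent genotype assignments exist with III-3 as FF or Ff or ff.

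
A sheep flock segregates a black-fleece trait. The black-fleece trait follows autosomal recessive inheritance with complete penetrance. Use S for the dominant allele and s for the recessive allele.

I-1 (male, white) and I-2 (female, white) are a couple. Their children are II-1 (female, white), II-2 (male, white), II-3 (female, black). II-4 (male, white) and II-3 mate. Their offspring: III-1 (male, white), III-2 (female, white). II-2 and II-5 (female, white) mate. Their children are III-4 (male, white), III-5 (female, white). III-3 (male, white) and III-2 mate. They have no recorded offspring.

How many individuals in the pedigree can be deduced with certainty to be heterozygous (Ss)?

4

Obligate heterozygotes: I-1 is white so carries S and passed s to II-3 (ss), so I-1 is Ss; I-2 is white so carries S and passed s to II-3 (ss), so I-2 is Ss; III-1 is white so carries S and received s from II-3 (ss), so III-1 is Ss; III-2 is white so carries S and received s from II-3 (ss), so III-2 is Ss.
Every other individual is either homozygous by phenotype or has at least one consistent homozygous assignment, so the count is 4.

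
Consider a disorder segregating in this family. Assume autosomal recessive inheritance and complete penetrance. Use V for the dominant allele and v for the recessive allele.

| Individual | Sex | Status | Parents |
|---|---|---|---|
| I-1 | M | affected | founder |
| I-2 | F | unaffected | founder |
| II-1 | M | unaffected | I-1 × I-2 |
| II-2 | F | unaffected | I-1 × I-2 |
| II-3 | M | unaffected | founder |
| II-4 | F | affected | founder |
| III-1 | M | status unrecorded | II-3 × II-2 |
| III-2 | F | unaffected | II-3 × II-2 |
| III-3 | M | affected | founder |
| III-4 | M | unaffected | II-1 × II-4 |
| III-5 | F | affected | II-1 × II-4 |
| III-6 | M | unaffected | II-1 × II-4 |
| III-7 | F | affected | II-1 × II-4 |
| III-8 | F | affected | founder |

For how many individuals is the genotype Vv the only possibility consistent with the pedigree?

4

Obligate heterozygotes: II-1 is unaffected so carries V and received v from I-1 (vv), so II-1 is Vv; II-2 is unaffected so carries V and received v from I-1 (vv), so II-2 is Vv; III-4 is unaffected so carries V and received v from II-4 (vv), so III-4 is Vv; III-6 is unaffected so carries V and received v from II-4 (vv), so III-6 is Vv.
Every other individual is either homozygous by phenotype or has at least one consistent homozygous assignment, so the count is 4.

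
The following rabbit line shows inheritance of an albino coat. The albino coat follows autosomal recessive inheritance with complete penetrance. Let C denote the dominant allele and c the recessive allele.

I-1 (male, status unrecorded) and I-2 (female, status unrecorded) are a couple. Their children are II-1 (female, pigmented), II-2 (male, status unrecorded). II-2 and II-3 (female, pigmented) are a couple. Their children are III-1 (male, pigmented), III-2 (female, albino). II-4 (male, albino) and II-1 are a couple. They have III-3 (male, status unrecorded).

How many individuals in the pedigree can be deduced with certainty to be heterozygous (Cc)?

Obligate heterozygotes: II-3 is pigmented so carries C and passed c to III-2 (cc), so II-3 is Cc.
Every other individual is either homozygous by phenotype or has at least one consistent homozygous assignment, so the count is 1.

1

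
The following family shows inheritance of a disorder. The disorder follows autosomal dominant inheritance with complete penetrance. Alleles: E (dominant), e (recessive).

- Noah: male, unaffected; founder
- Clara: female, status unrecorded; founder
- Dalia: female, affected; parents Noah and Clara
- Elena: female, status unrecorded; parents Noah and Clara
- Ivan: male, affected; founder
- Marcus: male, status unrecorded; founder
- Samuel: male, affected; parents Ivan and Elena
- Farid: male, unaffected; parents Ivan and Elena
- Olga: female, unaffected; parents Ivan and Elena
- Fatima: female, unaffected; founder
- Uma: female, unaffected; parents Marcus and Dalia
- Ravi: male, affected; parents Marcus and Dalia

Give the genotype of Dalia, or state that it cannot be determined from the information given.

Ee

From phenotype alone, Dalia is EE or Ee.
Dalia is affected so carries E and received e from Noah (ee), so Dalia is Ee.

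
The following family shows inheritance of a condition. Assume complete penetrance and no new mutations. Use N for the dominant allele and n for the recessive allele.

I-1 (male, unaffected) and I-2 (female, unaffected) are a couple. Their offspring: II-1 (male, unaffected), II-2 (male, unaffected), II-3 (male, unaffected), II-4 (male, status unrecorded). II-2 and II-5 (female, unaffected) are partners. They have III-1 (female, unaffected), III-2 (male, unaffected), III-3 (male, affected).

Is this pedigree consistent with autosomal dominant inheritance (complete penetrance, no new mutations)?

No

Under autosomal dominant, III-3 (affected, male) cannot arise from II-2 (unaffected) × II-5 (unaffected).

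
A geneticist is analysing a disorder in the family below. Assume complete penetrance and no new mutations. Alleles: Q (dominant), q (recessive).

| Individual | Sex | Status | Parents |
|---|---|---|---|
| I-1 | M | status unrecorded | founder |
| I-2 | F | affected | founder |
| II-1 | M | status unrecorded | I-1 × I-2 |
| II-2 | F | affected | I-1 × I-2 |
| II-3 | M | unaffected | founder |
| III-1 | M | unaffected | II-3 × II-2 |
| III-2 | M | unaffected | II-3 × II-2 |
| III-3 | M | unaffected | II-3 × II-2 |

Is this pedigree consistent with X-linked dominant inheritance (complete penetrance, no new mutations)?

Yes

A consistent assignment under X-linked dominant exists: I-1 X^Q Y, I-2 X^Q X^q, II-1 X^Q Y, II-2 X^Q X^q, II-3 X^q Y, III-1 X^q Y, III-2 X^q Y, III-3 X^q Y.
In this assignment every recorded phenotype matches its genotype and every non-founder's genotype is obtainable from its parents' genotypes, so the pedigree is consistent.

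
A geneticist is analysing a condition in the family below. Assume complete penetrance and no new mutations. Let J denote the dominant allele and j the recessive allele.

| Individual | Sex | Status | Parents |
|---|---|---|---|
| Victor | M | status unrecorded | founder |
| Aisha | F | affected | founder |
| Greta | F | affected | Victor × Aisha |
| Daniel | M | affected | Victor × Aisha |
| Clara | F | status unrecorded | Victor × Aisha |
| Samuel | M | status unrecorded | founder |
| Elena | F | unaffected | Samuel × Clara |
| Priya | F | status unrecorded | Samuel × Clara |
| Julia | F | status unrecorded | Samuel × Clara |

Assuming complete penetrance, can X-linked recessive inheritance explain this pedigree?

A consistent assignment under X-linked recessive exists: Victor X^j Y, Aisha X^j X^j, Greta X^j X^j, Daniel X^j Y, Clara X^j X^j, Samuel X^J Y, Elena X^J X^j, Priya X^J X^j, Julia X^J X^j.
In this assignment every recorded phenotype matches its genotype and every non-founder's genotype is obtainable from its parents' genotypes, so the pedigree is consistent.

Yes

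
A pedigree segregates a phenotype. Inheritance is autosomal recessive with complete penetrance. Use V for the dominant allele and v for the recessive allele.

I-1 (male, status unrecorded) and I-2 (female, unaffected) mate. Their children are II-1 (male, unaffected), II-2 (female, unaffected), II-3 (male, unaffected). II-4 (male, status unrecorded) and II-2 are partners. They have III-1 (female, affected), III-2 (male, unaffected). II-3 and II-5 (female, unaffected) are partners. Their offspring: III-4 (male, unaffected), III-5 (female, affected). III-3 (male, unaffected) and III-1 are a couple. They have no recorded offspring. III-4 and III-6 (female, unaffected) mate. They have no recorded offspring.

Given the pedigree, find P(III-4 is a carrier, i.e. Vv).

II-3 is unaffected so carries V and passed v to III-5 (vv), so II-3 is Vv.
II-5 is unaffected so carries V and passed v to III-5 (vv), so II-5 is Vv.
Their cross gives offspring ratios 1/4 VV : 1/2 Vv : 1/4 vv. Conditioning on III-4 being unaffected, P(Vv) = 1/2 / 3/4 = 2/3.

2/3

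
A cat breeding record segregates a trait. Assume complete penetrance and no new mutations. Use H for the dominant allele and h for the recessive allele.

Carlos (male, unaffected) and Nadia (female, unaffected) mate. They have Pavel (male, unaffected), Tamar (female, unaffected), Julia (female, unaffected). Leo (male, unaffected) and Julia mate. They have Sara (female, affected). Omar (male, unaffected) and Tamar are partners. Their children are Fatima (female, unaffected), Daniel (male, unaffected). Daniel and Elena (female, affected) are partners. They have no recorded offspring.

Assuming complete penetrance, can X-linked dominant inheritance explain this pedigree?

No

Under X-linked dominant, Sara (affected, female) cannot arise from Leo (unaffected) × Julia (unaffected).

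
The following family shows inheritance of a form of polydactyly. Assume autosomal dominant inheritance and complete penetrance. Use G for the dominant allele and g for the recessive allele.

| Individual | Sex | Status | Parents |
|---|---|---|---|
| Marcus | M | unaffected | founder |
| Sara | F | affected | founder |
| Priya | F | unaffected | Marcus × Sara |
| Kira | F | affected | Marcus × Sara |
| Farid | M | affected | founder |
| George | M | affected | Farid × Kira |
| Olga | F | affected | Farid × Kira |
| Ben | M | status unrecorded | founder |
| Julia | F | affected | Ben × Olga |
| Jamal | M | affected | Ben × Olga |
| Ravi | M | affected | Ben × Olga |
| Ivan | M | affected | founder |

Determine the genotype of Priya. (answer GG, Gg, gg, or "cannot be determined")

Priya is unaffected, so Priya is gg.

gg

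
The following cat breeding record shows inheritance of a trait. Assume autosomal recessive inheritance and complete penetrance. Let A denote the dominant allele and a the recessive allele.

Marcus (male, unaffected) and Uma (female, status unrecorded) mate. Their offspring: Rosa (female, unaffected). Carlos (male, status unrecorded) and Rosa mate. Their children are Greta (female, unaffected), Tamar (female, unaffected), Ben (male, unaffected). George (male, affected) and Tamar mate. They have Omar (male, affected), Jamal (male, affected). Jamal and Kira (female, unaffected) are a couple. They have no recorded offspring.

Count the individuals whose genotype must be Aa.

1

Obligate heterozygotes: Tamar is unaffected so carries A and passed a to Omar (aa), so Tamar is Aa.
Every other individual is either homozygous by phenotype or has at least one consistent homozygous assignment, so the count is 1.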